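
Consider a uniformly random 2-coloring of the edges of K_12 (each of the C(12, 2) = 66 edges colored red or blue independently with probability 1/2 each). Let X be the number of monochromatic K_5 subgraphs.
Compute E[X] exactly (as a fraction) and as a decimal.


Let X = Σ_S X_S over the C(12, 5) = 792 subsets S of size 5, where X_S = 1 if the K_5 on S is monochromatic.
For a fixed S, the K_5 on S has C(5, 2) = 10 edges. P[all 10 edges red] = (1/2)^10, and likewise for blue, so P[monochromatic] = 2·(1/2)^10 = 2^{1 − 10} = 1/512.
Summing: E[X] = C(12, 5) · 2^{1 − 10} = 792 · 1/512 = 99/64.
Numerically: E[X] ≈ 1.547.

E[X] = C(12,5)·2^(1−C(5,2)) = 99/64 ≈ 1.547.


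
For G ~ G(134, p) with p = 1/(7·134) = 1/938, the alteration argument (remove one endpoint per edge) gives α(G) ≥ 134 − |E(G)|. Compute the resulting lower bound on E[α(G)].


E[|E(G)|] = C(134, 2)·p = 8911 · (1/938) = 19/2.
E[α(G)] ≥ n − E[|E(G)|] = 134 − 19/2 = 249/2.
Numerically: ≈ 124.50000.
(This is only a lower bound; the true E[α(G)] may be larger.)

E[α(G)] ≥ 249/2 ≈ 124.50000.


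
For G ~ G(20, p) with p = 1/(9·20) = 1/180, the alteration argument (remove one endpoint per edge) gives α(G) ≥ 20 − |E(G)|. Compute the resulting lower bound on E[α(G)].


E[|E(G)|] = C(20, 2)·p = 190 · (1/180) = 19/18.
E[α(G)] ≥ n − E[|E(G)|] = 20 − 19/18 = 341/18.
Numerically: ≈ 18.944444.
(This is only a lower bound; the true E[α(G)] may be larger.)

E[α(G)] ≥ 341/18 ≈ 18.944444.


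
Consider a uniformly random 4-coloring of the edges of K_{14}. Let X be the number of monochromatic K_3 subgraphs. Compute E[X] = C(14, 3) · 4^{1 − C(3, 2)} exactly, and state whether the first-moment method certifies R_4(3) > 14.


E[X] = C(14, 3) · 4^{1 − 3} = 364 · 4^{−2} = 364/16.
As a reduced fraction: E[X] = 91/4 ≈ 22.7500000.
Is E[X] < 1? NO.
Since E[X] ≥ 1, the first-moment bound is inconclusive at n = 14; it does NOT by itself certify R_4(3) > 14.

E[X] = 91/4 ≈ 22.7500000; E[X] ≥ 1; first-moment method inconclusive here.


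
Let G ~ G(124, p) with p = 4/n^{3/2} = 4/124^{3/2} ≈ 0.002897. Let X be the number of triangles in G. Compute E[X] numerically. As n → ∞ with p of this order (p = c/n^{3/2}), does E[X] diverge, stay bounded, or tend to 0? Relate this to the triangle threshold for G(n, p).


Number of potential triangles: C(124, 3) = 310124.
Each occurs with probability p³ ≈ (0.002897)³ ≈ 2.430986e-08.
By linearity: E[X] = C(124, 3)·p³ ≈ 310124 · 2.430986e-08 ≈ 0.0075.
Since α = 3/2 > 1, p = c/n^{3/2} = o(1/n) is below the triangle threshold p ~ 1/n. Asymptotically E[X] ~ (c³/6)·n^{3(1−α)} = (4³/6)·n^{-1.5} → 0, so by Markov's inequality G has no triangles w.h.p.

E[X] ≈ 0.0075; in regime p = Θ(1/n^{3/2}) E[X] tends to 0 (below the triangle threshold p ~ 1/n).


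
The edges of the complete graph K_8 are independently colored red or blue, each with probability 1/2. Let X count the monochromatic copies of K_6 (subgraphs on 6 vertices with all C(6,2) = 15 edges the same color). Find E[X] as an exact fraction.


Let X = Σ_S X_S over the C(8, 6) = 28 subsets S of size 6, where X_S = 1 if the K_6 on S is monochromatic.
For a fixed S, the K_6 on S has C(6, 2) = 15 edges. P[all 15 edges red] = (1/2)^15, and likewise for blue, so P[monochromatic] = 2·(1/2)^15 = 2^{1 − 15} = 1/16384.
Summing: E[X] = C(8, 6) · 2^{1 − 15} = 28 · 1/16384 = 7/4096.
Numerically: E[X] ≈ 0.001709.

E[X] = C(8,6)·2^(1−C(6,2)) = 7/4096 ≈ 0.001709.


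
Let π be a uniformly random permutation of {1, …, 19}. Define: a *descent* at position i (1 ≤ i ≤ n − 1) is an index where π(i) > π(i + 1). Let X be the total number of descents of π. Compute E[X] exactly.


Write X = Σ X_I over i = 1, …, 18, with X_I the indicator of one descent.
There are 18 indicators.
For each fixed i, the pair (π(i), π(i+1)) is a uniformly random ordered pair of distinct values from {1, …, 19}; by symmetry P[π(i) > π(i+1)] = 1/2.
By linearity: E[X] = 18 · (1/2) = (19 − 1) · (1/2) = 9 ≈ 9.0000.

E[X] = 9 = 9.0000.


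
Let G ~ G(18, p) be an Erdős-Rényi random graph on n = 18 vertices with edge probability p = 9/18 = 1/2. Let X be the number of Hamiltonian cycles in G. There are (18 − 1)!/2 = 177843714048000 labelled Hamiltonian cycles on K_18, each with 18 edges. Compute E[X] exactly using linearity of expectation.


K_18 has (18 − 1)!/2 = 177843714048000 labelled Hamiltonian cycles.
For each such Hamiltonian cycle H, let X_H = 1 if all 18 edges of H are present in G. Then P[X_H = 1] = p^{18} = (1/2)^{18} = 1/262144.
Summing the indicators: E[X] = Σ_H E[X_H] = 177843714048000 · p^{18} = 177843714048000 · 1/262144 = 10854718875/16.
Numerically: E[X] ≈ 6.7842e+08.

E[X] = 177843714048000 · (1/2)^{18} = 10854718875/16 ≈ 6.7842e+08.


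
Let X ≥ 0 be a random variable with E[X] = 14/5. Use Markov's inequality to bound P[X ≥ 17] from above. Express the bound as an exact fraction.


μ = E[X] = 14/5, a = 17.
Markov: P[X ≥ 17] ≤ μ/a = (14/5)/17 = 14/85.
Numerically: ≈ 0.16471.
(Since a = 17 > μ = 2.80000, the bound 14/85 is < 1 and informative.)

P[X ≥ 17] ≤ 14/85 ≈ 0.16471.


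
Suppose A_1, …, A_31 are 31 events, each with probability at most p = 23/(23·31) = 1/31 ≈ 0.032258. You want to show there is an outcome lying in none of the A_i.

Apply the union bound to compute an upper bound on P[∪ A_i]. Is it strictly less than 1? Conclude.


Union bound: P[∪_{i=1}^{31} A_i] ≤ Σ_i P[A_i] ≤ 31·p = 31·(1/31) = 1.
Numerically: 1 ≈ 1.000000.
Is 1 < 1? NO.
Since the bound 1 is ≥ 1, the union bound is uninformative here; it does NOT by itself certify existence.

31·p = 1 ≈ 1.000000; existence NOT certified by the union bound.


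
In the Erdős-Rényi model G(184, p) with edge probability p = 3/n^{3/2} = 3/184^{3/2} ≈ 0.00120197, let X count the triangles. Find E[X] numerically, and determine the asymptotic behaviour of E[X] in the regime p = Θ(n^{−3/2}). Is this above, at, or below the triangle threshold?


Number of potential triangles: C(184, 3) = 1021384.
Each occurs with probability p³ ≈ (0.00120197)³ ≈ 1.73653508e-09.
By linearity: E[X] = C(184, 3)·p³ ≈ 1021384 · 1.73653508e-09 ≈ 0.001774.
Since α = 3/2 > 1, p = c/n^{3/2} = o(1/n) is below the triangle threshold p ~ 1/n. Asymptotically E[X] ~ (c³/6)·n^{3(1−α)} = (3³/6)·n^{-1.5} → 0, so by Markov's inequality G has no triangles w.h.p.

E[X] ≈ 0.001774; in regime p = Θ(1/n^{3/2}) E[X] tends to 0 (below the triangle threshold p ~ 1/n).


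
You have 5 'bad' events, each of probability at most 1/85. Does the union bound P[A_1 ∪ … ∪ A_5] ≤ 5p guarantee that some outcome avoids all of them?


Union bound: P[∪_{i=1}^{5} A_i] ≤ Σ_i P[A_i] ≤ 5·p = 5·(1/85) = 1/17.
Numerically: 1/17 ≈ 0.059.
Is 1/17 < 1? YES.
Since P[∪ A_i] ≤ 1/17 < 1, the complement has P[∩ A_i^c] ≥ 1 − 1/17 = 16/17 > 0, so some outcome avoids every A_i.

5·p = 1/17 ≈ 0.059; existence CERTIFIED by the union bound.


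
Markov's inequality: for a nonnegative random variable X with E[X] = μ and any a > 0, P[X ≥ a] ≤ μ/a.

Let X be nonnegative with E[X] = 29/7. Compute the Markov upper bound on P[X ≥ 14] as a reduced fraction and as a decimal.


μ = E[X] = 29/7, a = 14.
Markov: P[X ≥ 14] ≤ μ/a = (29/7)/14 = 29/98.
Numerically: ≈ 0.29592.
(Since a = 14 > μ = 4.14286, the bound 29/98 is < 1 and informative.)

P[X ≥ 14] ≤ 29/98 ≈ 0.29592.


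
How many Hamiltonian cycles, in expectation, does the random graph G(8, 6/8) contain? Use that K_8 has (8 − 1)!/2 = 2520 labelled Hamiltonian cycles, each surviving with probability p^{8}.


K_8 has (8 − 1)!/2 = 2520 labelled Hamiltonian cycles.
For each such Hamiltonian cycle H, let X_H = 1 if all 8 edges of H are present in G. Then P[X_H = 1] = p^{8} = (3/4)^{8} = 6561/65536.
By linearity: E[X] = Σ_H E[X_H] = 2520 · p^{8} = 2520 · 6561/65536 = 2066715/8192.
Numerically: E[X] ≈ 252.

E[X] = 2520 · (3/4)^{8} = 2066715/8192 ≈ 252.


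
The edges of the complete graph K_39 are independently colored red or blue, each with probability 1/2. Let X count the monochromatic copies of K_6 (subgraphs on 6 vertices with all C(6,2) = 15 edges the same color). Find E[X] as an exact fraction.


Let X = Σ_S X_S over the C(39, 6) = 3262623 subsets S of size 6, where X_S = 1 if the K_6 on S is monochromatic.
For a fixed S, the K_6 on S has C(6, 2) = 15 edges. P[all 15 edges red] = (1/2)^15, and likewise for blue, so P[monochromatic] = 2·(1/2)^15 = 2^{1 − 15} = 1/16384.
By linearity of expectation: E[X] = C(39, 6) · 2^{1 − 15} = 3262623 · 1/16384 = 3262623/16384.
Numerically: E[X] ≈ 199.13470.

E[X] = C(39,6)·2^(1−C(6,2)) = 3262623/16384 ≈ 199.13470.


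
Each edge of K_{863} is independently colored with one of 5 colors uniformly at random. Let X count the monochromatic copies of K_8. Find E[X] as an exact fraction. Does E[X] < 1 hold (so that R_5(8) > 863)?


E[X] = C(863, 8) · 5^{1 − 28} = 7386423071602617757 · 5^{−27} = 7386423071602617757/7450580596923828125.
As a reduced fraction: E[X] = 7386423071602617757/7450580596923828125 ≈ 0.991.
Is E[X] < 1? YES.
Since E[X] < 1, there exists a 5-coloring of K_{863} with no monochromatic K_8; hence R_5(8) > 863.

E[X] = 7386423071602617757/7450580596923828125 ≈ 0.991; E[X] < 1, so R_5(8) > 863.


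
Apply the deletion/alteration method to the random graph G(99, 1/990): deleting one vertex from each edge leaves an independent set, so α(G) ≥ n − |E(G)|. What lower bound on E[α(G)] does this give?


E[|E(G)|] = C(99, 2)·p = 4851 · (1/990) = 49/10.
E[α(G)] ≥ n − E[|E(G)|] = 99 − 49/10 = 941/10.
Numerically: ≈ 94.10000.
(This is only a lower bound; the true E[α(G)] may be larger.)

E[α(G)] ≥ 941/10 ≈ 94.10000.


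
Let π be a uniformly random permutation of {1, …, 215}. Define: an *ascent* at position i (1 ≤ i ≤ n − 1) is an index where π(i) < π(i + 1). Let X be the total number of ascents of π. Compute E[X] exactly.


Write X = Σ X_I over i = 1, …, 214, with X_I the indicator of one ascent.
There are 214 indicators.
For each fixed i, the pair (π(i), π(i+1)) is a uniformly random ordered pair of distinct values from {1, …, 215}; by symmetry P[π(i) < π(i+1)] = 1/2.
By linearity: E[X] = 214 · (1/2) = (215 − 1) · (1/2) = 107 ≈ 107.0000.

E[X] = 107 = 107.0000.


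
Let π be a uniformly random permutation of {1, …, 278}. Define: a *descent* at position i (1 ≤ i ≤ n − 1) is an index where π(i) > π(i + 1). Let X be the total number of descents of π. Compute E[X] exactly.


Write X = Σ X_I over i = 1, …, 277, with X_I the indicator of one descent.
There are 277 indicators.
For each fixed i, the pair (π(i), π(i+1)) is a uniformly random ordered pair of distinct values from {1, …, 278}; by symmetry P[π(i) > π(i+1)] = 1/2.
By linearity: E[X] = 277 · (1/2) = (278 − 1) · (1/2) = 277/2 ≈ 138.500000.

E[X] = 277/2 = 138.500000.


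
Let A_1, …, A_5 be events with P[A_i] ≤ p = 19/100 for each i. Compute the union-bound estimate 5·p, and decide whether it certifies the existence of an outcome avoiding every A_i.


Union bound: P[∪_{i=1}^{5} A_i] ≤ Σ_i P[A_i] ≤ 5·p = 5·(19/100) = 19/20.
Numerically: 19/20 ≈ 0.95000.
Is 19/20 < 1? YES.
Since P[∪ A_i] ≤ 19/20 < 1, the complement has P[∩ A_i^c] ≥ 1 − 19/20 = 1/20 > 0, so some outcome avoids every A_i.

5·p = 19/20 ≈ 0.95000; existence CERTIFIED by the union bound.


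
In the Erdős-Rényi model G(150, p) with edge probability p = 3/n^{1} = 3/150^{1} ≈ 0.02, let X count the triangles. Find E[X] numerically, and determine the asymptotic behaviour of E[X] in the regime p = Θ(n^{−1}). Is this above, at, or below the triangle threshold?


Number of potential triangles: C(150, 3) = 551300.
Each occurs with probability p³ ≈ (0.02)³ ≈ 8.000000e-06.
By linearity: E[X] = C(150, 3)·p³ ≈ 551300 · 8.000000e-06 ≈ 4.4104.
Here α = 1, so p = 3/n is exactly at the triangle threshold p ~ 1/n. Asymptotically E[X] → c³/6 = 3³/6 = 9/2 ≈ 4.5000, a bounded constant. In this regime the triangle count is asymptotically Poisson(c³/6).

E[X] ≈ 4.4104; in regime p = Θ(1/n^{1}) E[X] stays bounded (at the triangle threshold p ~ 1/n).


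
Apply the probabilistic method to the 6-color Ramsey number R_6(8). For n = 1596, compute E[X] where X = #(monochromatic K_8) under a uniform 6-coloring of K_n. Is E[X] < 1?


E[X] = C(1596, 8) · 6^{1 − 28} = 1025915067760710553965 · 6^{−27} = 1025915067760710553965/1023490369077469249536.
As a reduced fraction: E[X] = 37996854361507798295/37907050706572935168 ≈ 1.00237.
Is E[X] < 1? NO.
Since E[X] ≥ 1, the first-moment bound is inconclusive at n = 1596; it does NOT by itself certify R_6(8) > 1596.

E[X] = 37996854361507798295/37907050706572935168 ≈ 1.00237; E[X] ≥ 1; first-moment method inconclusive here.


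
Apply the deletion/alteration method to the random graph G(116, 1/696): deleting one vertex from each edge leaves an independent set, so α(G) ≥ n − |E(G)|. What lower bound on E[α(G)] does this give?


E[|E(G)|] = C(116, 2)·p = 6670 · (1/696) = 115/12.
E[α(G)] ≥ n − E[|E(G)|] = 116 − 115/12 = 1277/12.
Numerically: ≈ 106.41667.
(This is only a lower bound; the true E[α(G)] may be larger.)

E[α(G)] ≥ 1277/12 ≈ 106.41667.


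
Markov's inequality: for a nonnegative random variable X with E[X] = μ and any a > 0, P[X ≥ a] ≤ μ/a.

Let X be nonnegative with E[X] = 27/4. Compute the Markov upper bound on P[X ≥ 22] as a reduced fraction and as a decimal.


μ = E[X] = 27/4, a = 22.
Markov: P[X ≥ 22] ≤ μ/a = (27/4)/22 = 27/88.
Numerically: ≈ 0.306818.
(Since a = 22 > μ = 6.750000, the bound 27/88 is < 1 and informative.)

P[X ≥ 22] ≤ 27/88 ≈ 0.306818.


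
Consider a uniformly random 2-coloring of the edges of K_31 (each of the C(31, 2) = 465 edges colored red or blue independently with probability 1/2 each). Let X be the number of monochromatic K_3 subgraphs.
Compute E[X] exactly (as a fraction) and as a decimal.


Let X = Σ_S X_S over the C(31, 3) = 4495 subsets S of size 3, where X_S = 1 if the K_3 on S is monochromatic.
For a fixed S, the K_3 on S has C(3, 2) = 3 edges. P[all 3 edges red] = (1/2)^3, and likewise for blue, so P[monochromatic] = 2·(1/2)^3 = 2^{1 − 3} = 1/4.
By linearity of expectation: E[X] = C(31, 3) · 2^{1 − 3} = 4495 · 1/4 = 4495/4.
Numerically: E[X] ≈ 1123.7500.

E[X] = C(31,3)·2^(1−C(3,2)) = 4495/4 ≈ 1123.7500.


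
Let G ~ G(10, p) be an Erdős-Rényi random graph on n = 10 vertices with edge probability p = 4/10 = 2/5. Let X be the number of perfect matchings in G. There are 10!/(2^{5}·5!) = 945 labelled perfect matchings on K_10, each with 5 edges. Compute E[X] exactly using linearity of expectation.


K_10 has 10!/(2^{5}·5!) = 945 labelled perfect matchings.
For each such perfect matching H, let X_H = 1 if all 5 edges of H are present in G. Then P[X_H = 1] = p^{5} = (2/5)^{5} = 32/3125.
By linearity of expectation: E[X] = Σ_H E[X_H] = 945 · p^{5} = 945 · 32/3125 = 6048/625.
Numerically: E[X] ≈ 9.6768.

E[X] = 945 · (2/5)^{5} = 6048/625 ≈ 9.6768.


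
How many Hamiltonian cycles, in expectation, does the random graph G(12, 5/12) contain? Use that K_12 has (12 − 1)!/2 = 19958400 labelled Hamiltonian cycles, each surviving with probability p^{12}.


K_12 has (12 − 1)!/2 = 19958400 labelled Hamiltonian cycles.
For each such Hamiltonian cycle H, let X_H = 1 if all 12 edges of H are present in G. Then P[X_H = 1] = p^{12} = (5/12)^{12} = 244140625/8916100448256.
By linearity: E[X] = Σ_H E[X_H] = 19958400 · p^{12} = 19958400 · 244140625/8916100448256 = 469970703125/859963392.
Numerically: E[X] ≈ 546.5.

E[X] = 19958400 · (5/12)^{12} = 469970703125/859963392 ≈ 546.5.


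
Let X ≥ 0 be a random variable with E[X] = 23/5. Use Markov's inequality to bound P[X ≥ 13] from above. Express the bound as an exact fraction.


μ = E[X] = 23/5, a = 13.
Markov: P[X ≥ 13] ≤ μ/a = (23/5)/13 = 23/65.
Numerically: ≈ 0.3538.
(Since a = 13 > μ = 4.6000, the bound 23/65 is < 1 and informative.)

P[X ≥ 13] ≤ 23/65 ≈ 0.3538.


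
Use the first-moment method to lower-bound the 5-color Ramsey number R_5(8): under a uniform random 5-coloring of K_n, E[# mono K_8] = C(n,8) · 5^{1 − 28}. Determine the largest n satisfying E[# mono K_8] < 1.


We need C(n, 8) · 5^{1 − 28} < 1, i.e. C(n, 8) < 5^{28 − 1} = 7450580596923828125.
Check values of n near the boundary:
  n = 859: C(859, 8) = 7115855595170747139; 7115855595170747139 < 7450580596923828125? YES
  n = 860: C(860, 8) = 7182671140665308145; 7182671140665308145 < 7450580596923828125? YES
  n = 861: C(861, 8) = 7250034996615275865; 7250034996615275865 < 7450580596923828125? YES
  n = 862: C(862, 8) = 7317951015318931845; 7317951015318931845 < 7450580596923828125? YES
  n = 863: C(863, 8) = 7386423071602617757; 7386423071602617757 < 7450580596923828125? YES
  n = 864: C(864, 8) = 7455455062926006708; 7455455062926006708 < 7450580596923828125? NO
The largest n with C(n, 8) < 7450580596923828125 is n = 863 (where E[X] = 7386423071602617757/7450580596923828125 ≈ 0.9914). Hence R_5(8) > 863, i.e. R_5(8) ≥ 864.

Largest n = 863; hence R_5(8) > 863.


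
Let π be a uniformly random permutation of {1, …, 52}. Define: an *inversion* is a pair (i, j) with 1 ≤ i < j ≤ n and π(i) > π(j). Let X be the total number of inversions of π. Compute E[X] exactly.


Write X = Σ X_I over the C(52, 2) = 1326 pairs i < j, with X_I the indicator of one inversion.
There are 1326 indicators.
For each fixed pair i < j, the values π(i) and π(j) are two distinct elements of {1, …, 52} in uniformly random order; by symmetry P[π(i) > π(j)] = 1/2.
By linearity: E[X] = 1326 · (1/2) = C(52, 2) · (1/2) = 1326/2 = 663 ≈ 663.000.

E[X] = 663 = 663.000.


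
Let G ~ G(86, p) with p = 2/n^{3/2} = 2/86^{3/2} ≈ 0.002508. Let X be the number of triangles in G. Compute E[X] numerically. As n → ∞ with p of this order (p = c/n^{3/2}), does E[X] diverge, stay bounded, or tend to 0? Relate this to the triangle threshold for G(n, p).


Number of potential triangles: C(86, 3) = 102340.
Each occurs with probability p³ ≈ (0.002508)³ ≈ 1.577055e-08.
By linearity: E[X] = C(86, 3)·p³ ≈ 102340 · 1.577055e-08 ≈ 0.0016.
Since α = 3/2 > 1, p = c/n^{3/2} = o(1/n) is below the triangle threshold p ~ 1/n. Asymptotically E[X] ~ (c³/6)·n^{3(1−α)} = (2³/6)·n^{-1.5} → 0, so by Markov's inequality G has no triangles w.h.p.

E[X] ≈ 0.0016; in regime p = Θ(1/n^{3/2}) E[X] tends to 0 (below the triangle threshold p ~ 1/n).


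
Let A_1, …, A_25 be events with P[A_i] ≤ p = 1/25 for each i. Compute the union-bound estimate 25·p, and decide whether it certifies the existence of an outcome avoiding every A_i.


Union bound: P[∪_{i=1}^{25} A_i] ≤ Σ_i P[A_i] ≤ 25·p = 25·(1/25) = 1.
Numerically: 1 ≈ 1.0000000.
Is 1 < 1? NO.
Since the bound 1 is ≥ 1, the union bound is uninformative here; it does NOT by itself certify existence.

25·p = 1 ≈ 1.0000000; existence NOT certified by the union bound.


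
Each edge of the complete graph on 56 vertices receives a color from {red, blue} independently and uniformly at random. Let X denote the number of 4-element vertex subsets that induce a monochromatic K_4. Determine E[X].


Let X = Σ_S X_S over the C(56, 4) = 367290 subsets S of size 4, where X_S = 1 if the K_4 on S is monochromatic.
For a fixed S, the K_4 on S has C(4, 2) = 6 edges. P[all 6 edges red] = (1/2)^6, and likewise for blue, so P[monochromatic] = 2·(1/2)^6 = 2^{1 − 6} = 1/32.
Summing: E[X] = C(56, 4) · 2^{1 − 6} = 367290 · 1/32 = 183645/16.
Numerically: E[X] ≈ 11477.812500.

E[X] = C(56,4)·2^(1−C(4,2)) = 183645/16 ≈ 11477.812500.


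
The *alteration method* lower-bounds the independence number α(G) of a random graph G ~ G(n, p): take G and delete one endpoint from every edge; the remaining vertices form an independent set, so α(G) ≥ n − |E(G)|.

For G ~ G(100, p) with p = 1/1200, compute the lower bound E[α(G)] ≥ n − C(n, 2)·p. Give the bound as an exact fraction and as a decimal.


E[|E(G)|] = C(100, 2)·p = 4950 · (1/1200) = 33/8.
E[α(G)] ≥ n − E[|E(G)|] = 100 − 33/8 = 767/8.
Numerically: ≈ 95.8750.
(This is only a lower bound; the true E[α(G)] may be larger.)

E[α(G)] ≥ 767/8 ≈ 95.8750.


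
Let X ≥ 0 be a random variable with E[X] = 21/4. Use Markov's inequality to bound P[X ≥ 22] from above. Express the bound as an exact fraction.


μ = E[X] = 21/4, a = 22.
Markov: P[X ≥ 22] ≤ μ/a = (21/4)/22 = 21/88.
Numerically: ≈ 0.238636.
(Since a = 22 > μ = 5.250000, the bound 21/88 is < 1 and informative.)

P[X ≥ 22] ≤ 21/88 ≈ 0.238636.


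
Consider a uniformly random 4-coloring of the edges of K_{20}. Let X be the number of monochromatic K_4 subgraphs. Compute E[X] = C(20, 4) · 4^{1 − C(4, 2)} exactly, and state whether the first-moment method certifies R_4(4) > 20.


E[X] = C(20, 4) · 4^{1 − 6} = 4845 · 4^{−5} = 4845/1024.
As a reduced fraction: E[X] = 4845/1024 ≈ 4.731.
Is E[X] < 1? NO.
Since E[X] ≥ 1, the first-moment bound is inconclusive at n = 20; it does NOT by itself certify R_4(4) > 20.

E[X] = 4845/1024 ≈ 4.731; E[X] ≥ 1; first-moment method inconclusive here.


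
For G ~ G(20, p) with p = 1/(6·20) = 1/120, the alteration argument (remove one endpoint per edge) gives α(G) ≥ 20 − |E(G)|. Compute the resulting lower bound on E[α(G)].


E[|E(G)|] = C(20, 2)·p = 190 · (1/120) = 19/12.
E[α(G)] ≥ n − E[|E(G)|] = 20 − 19/12 = 221/12.
Numerically: ≈ 18.417.
(This is only a lower bound; the true E[α(G)] may be larger.)

E[α(G)] ≥ 221/12 ≈ 18.417.


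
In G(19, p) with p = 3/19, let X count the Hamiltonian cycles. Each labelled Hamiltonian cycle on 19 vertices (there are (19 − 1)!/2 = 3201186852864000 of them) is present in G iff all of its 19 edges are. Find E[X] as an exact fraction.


K_19 has (19 − 1)!/2 = 3201186852864000 labelled Hamiltonian cycles.
For each such Hamiltonian cycle H, let X_H = 1 if all 19 edges of H are present in G. Then P[X_H = 1] = p^{19} = (3/19)^{19} = 1162261467/1978419655660313589123979.
Summing the indicators: E[X] = Σ_H E[X_H] = 3201186852864000 · p^{19} = 3201186852864000 · 1162261467/1978419655660313589123979 = 3720616127750825791488000/1978419655660313589123979.
Numerically: E[X] ≈ 1.8806.

E[X] = 3201186852864000 · (3/19)^{19} = 3720616127750825791488000/1978419655660313589123979 ≈ 1.8806.


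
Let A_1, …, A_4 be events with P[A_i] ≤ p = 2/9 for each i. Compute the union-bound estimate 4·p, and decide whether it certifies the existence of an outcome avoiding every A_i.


Union bound: P[∪_{i=1}^{4} A_i] ≤ Σ_i P[A_i] ≤ 4·p = 4·(2/9) = 8/9.
Numerically: 8/9 ≈ 0.889.
Is 8/9 < 1? YES.
Since P[∪ A_i] ≤ 8/9 < 1, the complement has P[∩ A_i^c] ≥ 1 − 8/9 = 1/9 > 0, so some outcome avoids every A_i.

4·p = 8/9 ≈ 0.889; existence CERTIFIED by the union bound.


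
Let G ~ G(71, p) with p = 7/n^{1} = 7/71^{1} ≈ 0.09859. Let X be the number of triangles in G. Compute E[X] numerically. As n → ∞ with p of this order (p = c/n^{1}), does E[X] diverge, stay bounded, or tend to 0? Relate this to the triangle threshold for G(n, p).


Number of potential triangles: C(71, 3) = 57155.
Each occurs with probability p³ ≈ (0.09859)³ ≈ 9.583388e-04.
By linearity: E[X] = C(71, 3)·p³ ≈ 57155 · 9.583388e-04 ≈ 54.7739.
Here α = 1, so p = 7/n is exactly at the triangle threshold p ~ 1/n. Asymptotically E[X] → c³/6 = 7³/6 = 343/6 ≈ 57.1667, a bounded constant. In this regime the triangle count is asymptotically Poisson(c³/6).

E[X] ≈ 54.7739; in regime p = Θ(1/n^{1}) E[X] stays bounded (at the triangle threshold p ~ 1/n).


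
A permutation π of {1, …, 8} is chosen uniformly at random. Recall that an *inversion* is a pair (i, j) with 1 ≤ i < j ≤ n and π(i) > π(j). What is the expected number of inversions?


Write X = Σ X_I over the C(8, 2) = 28 pairs i < j, with X_I the indicator of one inversion.
There are 28 indicators.
For each fixed pair i < j, the values π(i) and π(j) are two distinct elements of {1, …, 8} in uniformly random order; by symmetry P[π(i) > π(j)] = 1/2.
By linearity: E[X] = 28 · (1/2) = C(8, 2) · (1/2) = 28/2 = 14 ≈ 14.000000.

E[X] = 14 = 14.000000.


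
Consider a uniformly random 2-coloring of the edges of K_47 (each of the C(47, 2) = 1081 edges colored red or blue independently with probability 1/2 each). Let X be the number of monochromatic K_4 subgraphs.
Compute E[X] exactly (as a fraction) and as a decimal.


Let X = Σ_S X_S over the C(47, 4) = 178365 subsets S of size 4, where X_S = 1 if the K_4 on S is monochromatic.
For a fixed S, the K_4 on S has C(4, 2) = 6 edges. P[all 6 edges red] = (1/2)^6, and likewise for blue, so P[monochromatic] = 2·(1/2)^6 = 2^{1 − 6} = 1/32.
Summing: E[X] = C(47, 4) · 2^{1 − 6} = 178365 · 1/32 = 178365/32.
Numerically: E[X] ≈ 5573.906250.

E[X] = C(47,4)·2^(1−C(4,2)) = 178365/32 ≈ 5573.906250.


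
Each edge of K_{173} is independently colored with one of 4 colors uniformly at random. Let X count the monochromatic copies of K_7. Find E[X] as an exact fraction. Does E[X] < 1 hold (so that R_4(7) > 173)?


E[X] = C(173, 7) · 4^{1 − 21} = 813769676772 · 4^{−20} = 813769676772/1099511627776.
As a reduced fraction: E[X] = 203442419193/274877906944 ≈ 0.74012.
Is E[X] < 1? YES.
Since E[X] < 1, there exists a 4-coloring of K_{173} with no monochromatic K_7; hence R_4(7) > 173.

E[X] = 203442419193/274877906944 ≈ 0.74012; E[X] < 1, so R_4(7) > 173.


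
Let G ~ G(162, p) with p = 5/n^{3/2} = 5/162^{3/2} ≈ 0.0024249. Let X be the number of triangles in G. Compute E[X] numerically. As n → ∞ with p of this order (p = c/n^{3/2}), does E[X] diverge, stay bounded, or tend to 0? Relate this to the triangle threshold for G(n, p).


Number of potential triangles: C(162, 3) = 695520.
Each occurs with probability p³ ≈ (0.0024249)³ ≈ 1.4259111e-08.
By linearity: E[X] = C(162, 3)·p³ ≈ 695520 · 1.4259111e-08 ≈ 0.00992.
Since α = 3/2 > 1, p = c/n^{3/2} = o(1/n) is below the triangle threshold p ~ 1/n. Asymptotically E[X] ~ (c³/6)·n^{3(1−α)} = (5³/6)·n^{-1.5} → 0, so by Markov's inequality G has no triangles w.h.p.

E[X] ≈ 0.00992; in regime p = Θ(1/n^{3/2}) E[X] tends to 0 (below the triangle threshold p ~ 1/n).


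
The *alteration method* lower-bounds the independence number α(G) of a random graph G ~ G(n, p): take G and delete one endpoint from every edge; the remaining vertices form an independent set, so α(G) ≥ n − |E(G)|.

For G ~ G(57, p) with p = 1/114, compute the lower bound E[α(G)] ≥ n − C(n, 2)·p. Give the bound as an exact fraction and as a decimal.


E[|E(G)|] = C(57, 2)·p = 1596 · (1/114) = 14.
E[α(G)] ≥ n − E[|E(G)|] = 57 − 14 = 43.
Numerically: ≈ 43.0000.
(This is only a lower bound; the true E[α(G)] may be larger.)

E[α(G)] ≥ 43 ≈ 43.0000.


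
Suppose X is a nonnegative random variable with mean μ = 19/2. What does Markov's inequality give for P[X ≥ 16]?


μ = E[X] = 19/2, a = 16.
Markov: P[X ≥ 16] ≤ μ/a = (19/2)/16 = 19/32.
Numerically: ≈ 0.5938.
(Since a = 16 > μ = 9.5000, the bound 19/32 is < 1 and informative.)

P[X ≥ 16] ≤ 19/32 ≈ 0.5938.


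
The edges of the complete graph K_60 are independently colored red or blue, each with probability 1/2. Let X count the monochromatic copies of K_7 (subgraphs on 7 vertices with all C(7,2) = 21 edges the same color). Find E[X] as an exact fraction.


Let X = Σ_S X_S over the C(60, 7) = 386206920 subsets S of size 7, where X_S = 1 if the K_7 on S is monochromatic.
For a fixed S, the K_7 on S has C(7, 2) = 21 edges. P[all 21 edges red] = (1/2)^21, and likewise for blue, so P[monochromatic] = 2·(1/2)^21 = 2^{1 − 21} = 1/1048576.
By linearity: E[X] = C(60, 7) · 2^{1 − 21} = 386206920 · 1/1048576 = 48275865/131072.
Numerically: E[X] ≈ 368.315620.

E[X] = C(60,7)·2^(1−C(7,2)) = 48275865/131072 ≈ 368.315620.


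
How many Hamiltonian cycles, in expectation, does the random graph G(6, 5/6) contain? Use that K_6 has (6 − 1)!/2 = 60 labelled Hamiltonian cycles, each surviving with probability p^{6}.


K_6 has (6 − 1)!/2 = 60 labelled Hamiltonian cycles.
For each such Hamiltonian cycle H, let X_H = 1 if all 6 edges of H are present in G. Then P[X_H = 1] = p^{6} = (5/6)^{6} = 15625/46656.
By linearity: E[X] = Σ_H E[X_H] = 60 · p^{6} = 60 · 15625/46656 = 78125/3888.
Numerically: E[X] ≈ 20.09.

E[X] = 60 · (5/6)^{6} = 78125/3888 ≈ 20.09.


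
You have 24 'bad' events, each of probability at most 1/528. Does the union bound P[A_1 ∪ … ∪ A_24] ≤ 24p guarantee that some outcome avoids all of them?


Union bound: P[∪_{i=1}^{24} A_i] ≤ Σ_i P[A_i] ≤ 24·p = 24·(1/528) = 1/22.
Numerically: 1/22 ≈ 0.045455.
Is 1/22 < 1? YES.
Since P[∪ A_i] ≤ 1/22 < 1, the complement has P[∩ A_i^c] ≥ 1 − 1/22 = 21/22 > 0, so some outcome avoids every A_i.

24·p = 1/22 ≈ 0.045455; existence CERTIFIED by the union bound.


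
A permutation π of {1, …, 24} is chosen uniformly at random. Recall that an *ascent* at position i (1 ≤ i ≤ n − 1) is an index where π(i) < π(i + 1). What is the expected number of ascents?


Write X = Σ X_I over i = 1, …, 23, with X_I the indicator of one ascent.
There are 23 indicators.
For each fixed i, the pair (π(i), π(i+1)) is a uniformly random ordered pair of distinct values from {1, …, 24}; by symmetry P[π(i) < π(i+1)] = 1/2.
By linearity: E[X] = 23 · (1/2) = (24 − 1) · (1/2) = 23/2 ≈ 11.500.

E[X] = 23/2 = 11.500.


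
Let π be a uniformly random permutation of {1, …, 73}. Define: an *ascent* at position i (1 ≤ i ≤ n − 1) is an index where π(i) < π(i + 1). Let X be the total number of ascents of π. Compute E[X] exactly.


Write X = Σ X_I over i = 1, …, 72, with X_I the indicator of one ascent.
There are 72 indicators.
For each fixed i, the pair (π(i), π(i+1)) is a uniformly random ordered pair of distinct values from {1, …, 73}; by symmetry P[π(i) < π(i+1)] = 1/2.
By linearity: E[X] = 72 · (1/2) = (73 − 1) · (1/2) = 36 ≈ 36.0000.

E[X] = 36 = 36.0000.


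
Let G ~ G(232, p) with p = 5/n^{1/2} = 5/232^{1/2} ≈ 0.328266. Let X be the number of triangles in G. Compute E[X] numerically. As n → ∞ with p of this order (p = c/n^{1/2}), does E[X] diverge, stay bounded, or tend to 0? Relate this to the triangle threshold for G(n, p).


Number of potential triangles: C(232, 3) = 2054360.
Each occurs with probability p³ ≈ (0.328266)³ ≈ 3.53735002e-02.
By linearity: E[X] = C(232, 3)·p³ ≈ 2054360 · 3.53735002e-02 ≈ 72669.903936.
Since α = 1/2 < 1, p = c/n^{1/2} ≫ 1/n is above the triangle threshold p ~ 1/n. Asymptotically E[X] ~ (c³/6)·n^{3(1−α)} = (5³/6)·n^{1.5} → ∞; triangles are abundant w.h.p.

E[X] ≈ 72669.903936; in regime p = Θ(1/n^{1/2}) E[X] diverges (above the triangle threshold p ~ 1/n).


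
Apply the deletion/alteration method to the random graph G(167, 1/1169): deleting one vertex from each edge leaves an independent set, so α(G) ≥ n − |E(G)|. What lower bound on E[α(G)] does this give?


E[|E(G)|] = C(167, 2)·p = 13861 · (1/1169) = 83/7.
E[α(G)] ≥ n − E[|E(G)|] = 167 − 83/7 = 1086/7.
Numerically: ≈ 155.143.
(This is only a lower bound; the true E[α(G)] may be larger.)

E[α(G)] ≥ 1086/7 ≈ 155.143.


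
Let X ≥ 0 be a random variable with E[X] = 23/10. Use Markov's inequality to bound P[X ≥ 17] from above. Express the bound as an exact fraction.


μ = E[X] = 23/10, a = 17.
Markov: P[X ≥ 17] ≤ μ/a = (23/10)/17 = 23/170.
Numerically: ≈ 0.135294.
(Since a = 17 > μ = 2.300000, the bound 23/170 is < 1 and informative.)

P[X ≥ 17] ≤ 23/170 ≈ 0.135294.


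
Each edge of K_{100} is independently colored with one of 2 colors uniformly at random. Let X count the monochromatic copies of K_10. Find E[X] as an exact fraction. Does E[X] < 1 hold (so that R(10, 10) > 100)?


E[X] = C(100, 10) · 2^{1 − 45} = 17310309456440 · 2^{−44} = 17310309456440/17592186044416.
As a reduced fraction: E[X] = 2163788682055/2199023255552 ≈ 0.983977.
Is E[X] < 1? YES.
Since E[X] < 1, there exists a 2-coloring of K_{100} with no monochromatic K_10; hence R(10, 10) > 100.

E[X] = 2163788682055/2199023255552 ≈ 0.983977; E[X] < 1, so R(10, 10) > 100.


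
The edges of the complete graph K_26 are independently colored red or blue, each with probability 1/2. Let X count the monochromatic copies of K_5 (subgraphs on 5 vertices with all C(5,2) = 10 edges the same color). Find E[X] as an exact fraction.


Let X = Σ_S X_S over the C(26, 5) = 65780 subsets S of size 5, where X_S = 1 if the K_5 on S is monochromatic.
For a fixed S, the K_5 on S has C(5, 2) = 10 edges. P[all 10 edges red] = (1/2)^10, and likewise for blue, so P[monochromatic] = 2·(1/2)^10 = 2^{1 − 10} = 1/512.
By linearity of expectation: E[X] = C(26, 5) · 2^{1 − 10} = 65780 · 1/512 = 16445/128.
Numerically: E[X] ≈ 128.47656.

E[X] = C(26,5)·2^(1−C(5,2)) = 16445/128 ≈ 128.47656.


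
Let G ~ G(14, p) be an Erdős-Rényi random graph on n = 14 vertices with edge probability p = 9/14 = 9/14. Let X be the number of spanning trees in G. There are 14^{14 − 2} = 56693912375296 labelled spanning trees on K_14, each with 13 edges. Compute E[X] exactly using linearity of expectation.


K_14 has 14^{14 − 2} = 56693912375296 labelled spanning trees.
For each such spanning tree H, let X_H = 1 if all 13 edges of H are present in G. Then P[X_H = 1] = p^{13} = (9/14)^{13} = 2541865828329/793714773254144.
Summing the indicators: E[X] = Σ_H E[X_H] = 56693912375296 · p^{13} = 56693912375296 · 2541865828329/793714773254144 = 2541865828329/14.
Numerically: E[X] ≈ 1.816e+11.

E[X] = 56693912375296 · (9/14)^{13} = 2541865828329/14 ≈ 1.816e+11.


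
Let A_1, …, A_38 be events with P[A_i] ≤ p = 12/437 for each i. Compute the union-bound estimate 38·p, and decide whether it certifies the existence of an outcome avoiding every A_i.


Union bound: P[∪_{i=1}^{38} A_i] ≤ Σ_i P[A_i] ≤ 38·p = 38·(12/437) = 24/23.
Numerically: 24/23 ≈ 1.043.
Is 24/23 < 1? NO.
Since the bound 24/23 is ≥ 1, the union bound is uninformative here; it does NOT by itself certify existence.

38·p = 24/23 ≈ 1.043; existence NOT certified by the union bound.


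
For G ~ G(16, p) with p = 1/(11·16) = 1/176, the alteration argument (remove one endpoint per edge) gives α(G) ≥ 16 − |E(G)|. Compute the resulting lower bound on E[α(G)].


E[|E(G)|] = C(16, 2)·p = 120 · (1/176) = 15/22.
E[α(G)] ≥ n − E[|E(G)|] = 16 − 15/22 = 337/22.
Numerically: ≈ 15.3182.
(This is only a lower bound; the true E[α(G)] may be larger.)

E[α(G)] ≥ 337/22 ≈ 15.3182.


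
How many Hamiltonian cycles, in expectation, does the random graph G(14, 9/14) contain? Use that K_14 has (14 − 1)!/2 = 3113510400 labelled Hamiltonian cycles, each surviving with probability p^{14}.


K_14 has (14 − 1)!/2 = 3113510400 labelled Hamiltonian cycles.
For each such Hamiltonian cycle H, let X_H = 1 if all 14 edges of H are present in G. Then P[X_H = 1] = p^{14} = (9/14)^{14} = 22876792454961/11112006825558016.
By linearity of expectation: E[X] = Σ_H E[X_H] = 3113510400 · p^{14} = 3113510400 · 22876792454961/11112006825558016 = 19873641525435994725/3100448333024.
Numerically: E[X] ≈ 6.41e+06.

E[X] = 3113510400 · (9/14)^{14} = 19873641525435994725/3100448333024 ≈ 6.41e+06.


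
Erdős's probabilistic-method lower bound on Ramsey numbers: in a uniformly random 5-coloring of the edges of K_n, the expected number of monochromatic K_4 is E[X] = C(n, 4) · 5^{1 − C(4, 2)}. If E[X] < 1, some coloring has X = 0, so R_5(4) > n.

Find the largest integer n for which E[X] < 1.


We need C(n, 4) · 5^{1 − 6} < 1, i.e. C(n, 4) < 5^{6 − 1} = 3125.
Check values of n near the boundary:
  n = 17: C(17, 4) = 2380; 2380 < 3125? YES
  n = 18: C(18, 4) = 3060; 3060 < 3125? YES
  n = 19: C(19, 4) = 3876; 3876 < 3125? NO
  n = 20: C(20, 4) = 4845; 4845 < 3125? NO
  n = 21: C(21, 4) = 5985; 5985 < 3125? NO
The largest n with C(n, 4) < 3125 is n = 18 (where E[X] = 612/625 ≈ 0.979200). Hence R_5(4) > 18, i.e. R_5(4) ≥ 19.

Largest n = 18; hence R_5(4) > 18.


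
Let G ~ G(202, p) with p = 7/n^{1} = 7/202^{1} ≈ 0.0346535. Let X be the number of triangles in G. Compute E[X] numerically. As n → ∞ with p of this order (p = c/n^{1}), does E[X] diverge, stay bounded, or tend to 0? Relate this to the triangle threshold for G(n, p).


Number of potential triangles: C(202, 3) = 1353400.
Each occurs with probability p³ ≈ (0.0346535)³ ≈ 4.16140526e-05.
By linearity: E[X] = C(202, 3)·p³ ≈ 1353400 · 4.16140526e-05 ≈ 56.320459.
Here α = 1, so p = 7/n is exactly at the triangle threshold p ~ 1/n. Asymptotically E[X] → c³/6 = 7³/6 = 343/6 ≈ 57.166667, a bounded constant. In this regime the triangle count is asymptotically Poisson(c³/6).

E[X] ≈ 56.320459; in regime p = Θ(1/n^{1}) E[X] stays bounded (at the triangle threshold p ~ 1/n).


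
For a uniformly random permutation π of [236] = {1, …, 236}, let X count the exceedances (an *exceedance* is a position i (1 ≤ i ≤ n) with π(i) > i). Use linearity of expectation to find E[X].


Write X = Σ_{i=1}^{236} X_i, where X_i = 1_{π(i) > i}.
For each fixed i, π(i) is uniform over {1, …, 236} (marginal of a uniform permutation), so P[π(i) > i] = (n − i)/n. Summing: Σ_{i=1}^{236} (n − i)/n = (0 + 1 + … + 235)/236 = 236(236 − 1)/(2·236) = (236 − 1)/2.
Hence E[X] = Σ_{i=1}^{236} (236 − i)/236 = 235/2 ≈ 117.500000.

E[X] = 235/2 = 117.500000.


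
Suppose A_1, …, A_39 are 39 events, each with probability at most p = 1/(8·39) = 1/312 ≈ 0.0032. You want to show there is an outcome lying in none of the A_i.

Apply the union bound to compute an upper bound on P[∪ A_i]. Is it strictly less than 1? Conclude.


Union bound: P[∪_{i=1}^{39} A_i] ≤ Σ_i P[A_i] ≤ 39·p = 39·(1/312) = 1/8.
Numerically: 1/8 ≈ 0.1250.
Is 1/8 < 1? YES.
Since P[∪ A_i] ≤ 1/8 < 1, the complement has P[∩ A_i^c] ≥ 1 − 1/8 = 7/8 > 0, so some outcome avoids every A_i.

39·p = 1/8 ≈ 0.1250; existence CERTIFIED by the union bound.


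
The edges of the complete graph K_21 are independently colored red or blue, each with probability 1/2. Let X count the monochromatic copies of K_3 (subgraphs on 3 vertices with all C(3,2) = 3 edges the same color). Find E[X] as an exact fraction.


Let X = Σ_S X_S over the C(21, 3) = 1330 subsets S of size 3, where X_S = 1 if the K_3 on S is monochromatic.
For a fixed S, the K_3 on S has C(3, 2) = 3 edges. P[all 3 edges red] = (1/2)^3, and likewise for blue, so P[monochromatic] = 2·(1/2)^3 = 2^{1 − 3} = 1/4.
By linearity: E[X] = C(21, 3) · 2^{1 − 3} = 1330 · 1/4 = 665/2.
Numerically: E[X] ≈ 332.50000.

E[X] = C(21,3)·2^(1−C(3,2)) = 665/2 ≈ 332.50000.


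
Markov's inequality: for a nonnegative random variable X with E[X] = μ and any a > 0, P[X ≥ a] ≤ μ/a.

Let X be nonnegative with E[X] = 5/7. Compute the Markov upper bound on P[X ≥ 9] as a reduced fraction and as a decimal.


μ = E[X] = 5/7, a = 9.
Markov: P[X ≥ 9] ≤ μ/a = (5/7)/9 = 5/63.
Numerically: ≈ 0.079365.
(Since a = 9 > μ = 0.714286, the bound 5/63 is < 1 and informative.)

P[X ≥ 9] ≤ 5/63 ≈ 0.079365.


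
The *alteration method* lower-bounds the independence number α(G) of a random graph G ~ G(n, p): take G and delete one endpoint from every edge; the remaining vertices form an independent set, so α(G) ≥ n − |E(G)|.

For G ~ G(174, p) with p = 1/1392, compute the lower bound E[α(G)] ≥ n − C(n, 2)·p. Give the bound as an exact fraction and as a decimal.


E[|E(G)|] = C(174, 2)·p = 15051 · (1/1392) = 173/16.
E[α(G)] ≥ n − E[|E(G)|] = 174 − 173/16 = 2611/16.
Numerically: ≈ 163.187500.
(This is only a lower bound; the true E[α(G)] may be larger.)

E[α(G)] ≥ 2611/16 ≈ 163.187500.
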